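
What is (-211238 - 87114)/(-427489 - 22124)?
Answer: 298352/449613 ≈ 0.66358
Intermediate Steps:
(-211238 - 87114)/(-427489 - 22124) = -298352/(-449613) = -298352*(-1/449613) = 298352/449613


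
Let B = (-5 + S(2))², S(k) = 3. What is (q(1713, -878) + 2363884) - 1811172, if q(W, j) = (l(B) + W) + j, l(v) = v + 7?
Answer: 553558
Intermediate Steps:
B = 4 (B = (-5 + 3)² = (-2)² = 4)
l(v) = 7 + v
q(W, j) = 11 + W + j (q(W, j) = ((7 + 4) + W) + j = (11 + W) + j = 11 + W + j)
(q(1713, -878) + 2363884) - 1811172 = ((11 + 1713 - 878) + 2363884) - 1811172 = (846 + 2363884) - 1811172 = 2364730 - 1811172 = 553558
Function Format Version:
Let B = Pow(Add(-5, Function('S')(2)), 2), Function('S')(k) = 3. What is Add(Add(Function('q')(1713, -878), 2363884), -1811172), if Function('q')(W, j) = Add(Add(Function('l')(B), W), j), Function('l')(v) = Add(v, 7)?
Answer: 553558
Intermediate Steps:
B = 4 (B = Pow(Add(-5, 3), 2) = Pow(-2, 2) = 4)
Function('l')(v) = Add(7, v)
Function('q')(W, j) = Add(11, W, j) (Function('q')(W, j) = Add(Add(Add(7, 4), W), j) = Add(Add(11, W), j) = Add(11, W, j))
Add(Add(Function('q')(1713, -878), 2363884), -1811172) = Add(Add(Add(11, 1713, -878), 2363884), -1811172) = Add(Add(846, 2363884), -1811172) = Add(2364730, -1811172) = 553558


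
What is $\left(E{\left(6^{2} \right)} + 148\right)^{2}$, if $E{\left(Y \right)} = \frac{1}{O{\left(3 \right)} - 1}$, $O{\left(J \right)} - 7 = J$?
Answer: $\frac{1776889}{81} \approx 21937.0$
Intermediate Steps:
$O{\left(J \right)} = 7 + J$
$E{\left(Y \right)} = \frac{1}{9}$ ($E{\left(Y \right)} = \frac{1}{\left(7 + 3\right) - 1} = \frac{1}{10 - 1} = \frac{1}{9}$)
$\left(E{\left(6^{2} \right)} + 148\right)^{2} = \left(\frac{1}{9} + 148\right)^{2} = \left(\frac{1333}{9}\right)^{2} = \frac{1776889}{81}$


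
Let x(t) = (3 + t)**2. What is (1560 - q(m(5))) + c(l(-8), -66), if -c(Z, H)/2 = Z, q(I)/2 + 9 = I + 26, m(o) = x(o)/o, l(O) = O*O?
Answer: 6862/5 ≈ 1372.4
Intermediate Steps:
l(O) = O**2
m(o) = (3 + o)**2/o
q(I) = 34 + 2*I (q(I) = -18 + 2*(I + 26) = -18 + 2*(26 + I) = -18 + (52 + 2*I) = 34 + 2*I)
c(Z, H) = -2*Z
(1560 - q(m(5))) + c(l(-8), -66) = (1560 - (34 + 2*((3 + 5)**2/5))) - 2*(-8)**2 = (1560 - (34 + 2*((1/5)*8**2))) - 2*64 = (1560 - (34 + 2*((1/5)*64))) - 128 = (1560 - (34 + 2*(64/5))) - 128 = (1560 - (34 + 128/5)) - 128 = (1560 - 1*298/5) - 128 = (1560 - 298/5) - 128 = 7502/5 - 128 = 6862/5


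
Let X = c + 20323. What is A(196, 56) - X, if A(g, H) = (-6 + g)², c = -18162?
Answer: 33939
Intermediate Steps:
X = 2161 (X = -18162 + 20323 = 2161)
A(196, 56) - X = (-6 + 196)² - 1*2161 = 190² - 2161 = 36100 - 2161 = 33939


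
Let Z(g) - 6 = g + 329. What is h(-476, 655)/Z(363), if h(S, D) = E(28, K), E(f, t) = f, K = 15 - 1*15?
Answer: 14/349 ≈ 0.040115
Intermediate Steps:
K = 0 (K = 15 - 15 = 0)
Z(g) = 335 + g (Z(g) = 6 + (g + 329) = 6 + (329 + g) = 335 + g)
h(S, D) = 28
h(-476, 655)/Z(363) = 28/(335 + 363) = 28/698 = 28*(1/698) = 14/349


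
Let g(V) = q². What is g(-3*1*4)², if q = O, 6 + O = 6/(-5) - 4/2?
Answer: 4477456/625 ≈ 7163.9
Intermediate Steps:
O = -46/5 (O = -6 + (6/(-5) - 4/2) = -6 + (6*(-⅕) - 4*½) = -6 + (-6/5 - 2) = -6 - 16/5 = -46/5 ≈ -9.2000)
q = -46/5 ≈ -9.2000
g(V) = 2116/25 (g(V) = (-46/5)² = 2116/25)
g(-3*1*4)² = (2116/25)² = 4477456/625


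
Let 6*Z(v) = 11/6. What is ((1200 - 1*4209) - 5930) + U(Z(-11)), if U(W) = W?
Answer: -321793/36 ≈ -8938.7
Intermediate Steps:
Z(v) = 11/36 (Z(v) = (11/6)/6 = (11*(⅙))/6 = (⅙)*(11/6) = 11/36)
((1200 - 1*4209) - 5930) + U(Z(-11)) = ((1200 - 1*4209) - 5930) + 11/36 = ((1200 - 4209) - 5930) + 11/36 = (-3009 - 5930) + 11/36 = -8939 + 11/36 = -321793/36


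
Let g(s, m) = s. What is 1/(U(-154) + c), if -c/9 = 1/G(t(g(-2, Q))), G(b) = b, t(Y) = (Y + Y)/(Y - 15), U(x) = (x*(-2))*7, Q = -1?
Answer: 4/8471 ≈ 0.00047220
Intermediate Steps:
U(x) = -14*x (U(x) = -2*x*7 = -14*x)
t(Y) = 2*Y/(-15 + Y) (t(Y) = (2*Y)/(-15 + Y) = 2*Y/(-15 + Y))
c = -153/4 (c = -9/(2*(-2)/(-15 - 2)) = -9/(2*(-2)/(-17)) = -9/(2*(-2)*(-1/17)) = -9/4/17 = -9*17/4 = -153/4 ≈ -38.250)
1/(U(-154) + c) = 1/(-14*(-154) - 153/4) = 1/(2156 - 153/4) = 1/(8471/4) = 4/8471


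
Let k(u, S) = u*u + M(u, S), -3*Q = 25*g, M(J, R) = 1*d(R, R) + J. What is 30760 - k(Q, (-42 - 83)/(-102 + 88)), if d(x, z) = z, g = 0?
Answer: 430515/14 ≈ 30751.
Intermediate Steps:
M(J, R) = J + R (M(J, R) = 1*R + J = R + J = J + R)
Q = 0 (Q = -25*0/3 = -1/3*0 = 0)
k(u, S) = S + u + u**2 (k(u, S) = u*u + (u + S) = u**2 + (S + u) = S + u + u**2)
30760 - k(Q, (-42 - 83)/(-102 + 88)) = 30760 - ((-42 - 83)/(-102 + 88) + 0 + 0**2) = 30760 - (-125/(-14) + 0 + 0) = 30760 - (-125*(-1/14) + 0 + 0) = 30760 - (125/14 + 0 + 0) = 30760 - 1*125/14 = 30760 - 125/14 = 430515/14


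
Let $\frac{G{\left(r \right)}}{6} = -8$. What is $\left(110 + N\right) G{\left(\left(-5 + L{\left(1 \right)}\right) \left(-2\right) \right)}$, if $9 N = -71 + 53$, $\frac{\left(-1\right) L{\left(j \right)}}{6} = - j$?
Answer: $-5184$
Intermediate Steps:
$L{\left(j \right)} = 6 j$ ($L{\left(j \right)} = - 6 \left(- j\right) = 6 j$)
$N = -2$ ($N = \frac{-71 + 53}{9} = \frac{1}{9} \left(-18\right) = -2$)
$G{\left(r \right)} = -48$ ($G{\left(r \right)} = 6 \left(-8\right) = -48$)
$\left(110 + N\right) G{\left(\left(-5 + L{\left(1 \right)}\right) \left(-2\right) \right)} = \left(110 - 2\right) \left(-48\right) = 108 \left(-48\right) = -5184$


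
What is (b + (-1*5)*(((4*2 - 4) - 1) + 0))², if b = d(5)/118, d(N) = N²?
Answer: 3045025/13924 ≈ 218.69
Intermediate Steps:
b = 25/118 (b = 5²/118 = 25*(1/118) = 25/118 ≈ 0.21186)
(b + (-1*5)*(((4*2 - 4) - 1) + 0))² = (25/118 + (-1*5)*(((4*2 - 4) - 1) + 0))² = (25/118 - 5*(((8 - 4) - 1) + 0))² = (25/118 - 5*((4 - 1) + 0))² = (25/118 - 5*(3 + 0))² = (25/118 - 5*3)² = (25/118 - 15)² = (-1745/118)² = 3045025/13924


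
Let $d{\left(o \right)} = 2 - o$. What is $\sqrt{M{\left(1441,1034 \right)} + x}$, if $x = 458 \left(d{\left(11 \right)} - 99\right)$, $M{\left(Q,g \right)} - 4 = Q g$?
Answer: $\sqrt{1440534} \approx 1200.2$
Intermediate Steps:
$M{\left(Q,g \right)} = 4 + Q g$
$x = -49464$ ($x = 458 \left(\left(2 - 11\right) - 99\right) = 458 \left(-9 - 99\right) = 458 \left(-108\right) = -49464$)
$\sqrt{M{\left(1441,1034 \right)} + x} = \sqrt{\left(4 + 1441 \cdot 1034\right) - 49464} = \sqrt{\left(4 + 1489994\right) - 49464} = \sqrt{1489998 - 49464} = \sqrt{1440534}$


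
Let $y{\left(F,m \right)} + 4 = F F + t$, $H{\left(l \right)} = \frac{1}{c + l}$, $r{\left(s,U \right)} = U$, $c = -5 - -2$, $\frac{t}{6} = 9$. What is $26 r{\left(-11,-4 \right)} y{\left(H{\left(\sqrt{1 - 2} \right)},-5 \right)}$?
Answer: $- \frac{130208}{25} - \frac{156 i}{25} \approx -5208.3 - 6.24 i$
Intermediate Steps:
$t = 54$ ($t = 6 \cdot 9 = 54$)
$c = -3$ ($c = -5 + 2 = -3$)
$H{\left(l \right)} = \frac{1}{-3 + l}$
$y{\left(F,m \right)} = 50 + F^{2}$ ($y{\left(F,m \right)} = -4 + \left(F F + 54\right) = -4 + \left(F^{2} + 54\right) = -4 + \left(54 + F^{2}\right) = 50 + F^{2}$)
$26 r{\left(-11,-4 \right)} y{\left(H{\left(\sqrt{1 - 2} \right)},-5 \right)} = 26 \left(-4\right) \left(50 + \left(\frac{1}{-3 + \sqrt{1 - 2}}\right)^{2}\right) = - 104 \left(50 + \left(\frac{1}{-3 + \sqrt{-1}}\right)^{2}\right) = - 104 \left(50 + \left(\frac{1}{-3 + i}\right)^{2}\right) = - 104 \left(50 + \left(\frac{-3 - i}{10}\right)^{2}\right) = - 104 \left(50 + \frac{\left(-3 - i\right)^{2}}{100}\right) = -5200 - \frac{26 \left(-3 - i\right)^{2}}{25}$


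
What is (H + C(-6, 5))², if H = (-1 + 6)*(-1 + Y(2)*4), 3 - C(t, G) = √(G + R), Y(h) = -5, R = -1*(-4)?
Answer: 11025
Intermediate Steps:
R = 4
C(t, G) = 3 - √(4 + G) (C(t, G) = 3 - √(G + 4) = 3 - √(4 + G))
H = -105 (H = (-1 + 6)*(-1 - 5*4) = 5*(-1 - 20) = 5*(-21) = -105)
(H + C(-6, 5))² = (-105 + (3 - √(4 + 5)))² = (-105 + (3 - √9))² = (-105 + (3 - 1*3))² = (-105 + (3 - 3))² = (-105 + 0)² = (-105)² = 11025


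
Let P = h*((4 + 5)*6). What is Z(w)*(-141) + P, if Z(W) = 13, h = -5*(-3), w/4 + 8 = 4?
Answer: -1023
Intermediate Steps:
w = -16 (w = -32 + 4*4 = -32 + 16 = -16)
h = 15
P = 810 (P = 15*((4 + 5)*6) = 15*(9*6) = 15*54 = 810)
Z(w)*(-141) + P = 13*(-141) + 810 = -1833 + 810 = -1023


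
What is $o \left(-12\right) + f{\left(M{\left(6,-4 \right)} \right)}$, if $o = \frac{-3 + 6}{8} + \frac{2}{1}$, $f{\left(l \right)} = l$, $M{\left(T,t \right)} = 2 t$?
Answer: $- \frac{73}{2} \approx -36.5$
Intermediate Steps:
$o = \frac{19}{8}$ ($o = 3 \cdot \frac{1}{8} + 2 \cdot 1 = \frac{3}{8} + 2 = \frac{19}{8} \approx 2.375$)
$o \left(-12\right) + f{\left(M{\left(6,-4 \right)} \right)} = \frac{19}{8} \left(-12\right) + 2 \left(-4\right) = - \frac{57}{2} - 8 = - \frac{73}{2}$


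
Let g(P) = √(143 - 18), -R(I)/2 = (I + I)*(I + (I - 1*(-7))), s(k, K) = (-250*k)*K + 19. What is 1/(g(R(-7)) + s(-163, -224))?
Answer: -9127981/83320037136236 - 5*√5/83320037136236 ≈ -1.0955e-7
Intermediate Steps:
s(k, K) = 19 - 250*K*k (s(k, K) = -250*K*k + 19 = 19 - 250*K*k)
R(I) = -4*I*(7 + 2*I) (R(I) = -2*(I + I)*(I + (I - 1*(-7))) = -2*2*I*(I + (I + 7)) = -2*2*I*(I + (7 + I)) = -2*2*I*(7 + 2*I) = -4*I*(7 + 2*I))
g(P) = 5*√5 (g(P) = √125 = 5*√5)
1/(g(R(-7)) + s(-163, -224)) = 1/(5*√5 + (19 - 250*(-224)*(-163))) = 1/(5*√5 + (19 - 9128000)) = 1/(5*√5 - 9127981) = 1/(-9127981 + 5*√5)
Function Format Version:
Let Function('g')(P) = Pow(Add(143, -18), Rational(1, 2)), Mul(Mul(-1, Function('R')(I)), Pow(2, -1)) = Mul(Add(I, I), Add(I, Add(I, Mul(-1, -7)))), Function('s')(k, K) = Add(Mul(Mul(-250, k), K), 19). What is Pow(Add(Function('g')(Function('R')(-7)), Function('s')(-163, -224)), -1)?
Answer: Add(Rational(-9127981, 83320037136236), Mul(Rational(-5, 83320037136236), Pow(5, Rational(1, 2)))) ≈ -1.0955e-7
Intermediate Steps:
Function('s')(k, K) = Add(19, Mul(-250, K, k)) (Function('s')(k, K) = Add(Mul(-250, K, k), 19) = Add(19, Mul(-250, K, k)))
Function('R')(I) = Mul(-4, I, Add(7, Mul(2, I))) (Function('R')(I) = Mul(-2, Mul(Add(I, I), Add(I, Add(I, Mul(-1, -7))))) = Mul(-2, Mul(Mul(2, I), Add(I, Add(I, 7)))) = Mul(-2, Mul(Mul(2, I), Add(I, Add(7, I)))) = Mul(-2, Mul(Mul(2, I), Add(7, Mul(2, I)))) = Mul(-2, Mul(2, I, Add(7, Mul(2, I)))) = Mul(-4, I, Add(7, Mul(2, I))))
Function('g')(P) = Mul(5, Pow(5, Rational(1, 2))) (Function('g')(P) = Pow(125, Rational(1, 2)) = Mul(5, Pow(5, Rational(1, 2))))
Pow(Add(Function('g')(Function('R')(-7)), Function('s')(-163, -224)), -1) = Pow(Add(Mul(5, Pow(5, Rational(1, 2))), Add(19, Mul(-250, -224, -163))), -1) = Pow(Add(Mul(5, Pow(5, Rational(1, 2))), Add(19, -9128000)), -1) = Pow(Add(Mul(5, Pow(5, Rational(1, 2))), -9127981), -1) = Pow(Add(-9127981, Mul(5, Pow(5, Rational(1, 2)))), -1)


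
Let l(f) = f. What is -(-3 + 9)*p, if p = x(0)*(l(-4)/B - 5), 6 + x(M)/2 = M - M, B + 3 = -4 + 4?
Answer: -264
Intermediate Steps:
B = -3 (B = -3 + (-4 + 4) = -3 + 0 = -3)
x(M) = -12 (x(M) = -12 + 2*(M - M) = -12 + 2*0 = -12 + 0 = -12)
p = 44 (p = -12*(-4/(-3) - 5) = -12*(-4*(-⅓) - 5) = -12*(4/3 - 5) = -12*(-11/3) = 44)
-(-3 + 9)*p = -(-3 + 9)*44 = -6*44 = -1*264 = -264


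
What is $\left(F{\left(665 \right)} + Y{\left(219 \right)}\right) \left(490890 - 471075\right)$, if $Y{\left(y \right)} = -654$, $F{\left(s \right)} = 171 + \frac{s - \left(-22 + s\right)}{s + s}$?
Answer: $- \frac{1272852192}{133} \approx -9.5703 \cdot 10^{6}$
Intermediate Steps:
$F{\left(s \right)} = 171 + \frac{11}{s}$ ($F{\left(s \right)} = 171 + \frac{22}{2 s} = 171 + 22 \frac{1}{2 s} = 171 + \frac{11}{s}$)
$\left(F{\left(665 \right)} + Y{\left(219 \right)}\right) \left(490890 - 471075\right) = \left(\left(171 + \frac{11}{665}\right) - 654\right) \left(490890 - 471075\right) = \left(\left(171 + 11 \cdot \frac{1}{665}\right) - 654\right) 19815 = \left(\left(171 + \frac{11}{665}\right) - 654\right) 19815 = \left(\frac{113726}{665} - 654\right) 19815 = \left(- \frac{321184}{665}\right) 19815 = - \frac{1272852192}{133}$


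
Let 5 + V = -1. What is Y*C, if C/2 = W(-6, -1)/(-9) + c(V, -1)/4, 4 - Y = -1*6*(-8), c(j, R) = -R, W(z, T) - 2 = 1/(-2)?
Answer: -22/3 ≈ -7.3333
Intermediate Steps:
V = -6 (V = -5 - 1 = -6)
W(z, T) = 3/2 (W(z, T) = 2 + 1/(-2) = 2 + 1*(-1/2) = 2 - 1/2 = 3/2)
Y = -44 (Y = 4 - (-1*6)*(-8) = 4 - (-6)*(-8) = 4 - 1*48 = 4 - 48 = -44)
C = 1/6 (C = 2*((3/2)/(-9) - 1*(-1)/4) = 2*((3/2)*(-1/9) + 1*(1/4)) = 2*(-1/6 + 1/4) = 2*(1/12) = 1/6 ≈ 0.16667)
Y*C = -44*1/6 = -22/3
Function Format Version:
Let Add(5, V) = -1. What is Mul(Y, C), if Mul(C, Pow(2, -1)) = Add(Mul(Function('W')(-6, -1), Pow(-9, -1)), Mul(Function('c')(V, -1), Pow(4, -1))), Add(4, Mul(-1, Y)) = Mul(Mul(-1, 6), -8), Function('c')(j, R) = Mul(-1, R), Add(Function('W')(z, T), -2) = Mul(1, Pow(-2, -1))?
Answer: Rational(-22, 3) ≈ -7.3333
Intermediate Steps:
V = -6 (V = Add(-5, -1) = -6)
Function('W')(z, T) = Rational(3, 2) (Function('W')(z, T) = Add(2, Mul(1, Pow(-2, -1))) = Add(2, Mul(1, Rational(-1, 2))) = Add(2, Rational(-1, 2)) = Rational(3, 2))
Y = -44 (Y = Add(4, Mul(-1, Mul(Mul(-1, 6), -8))) = Add(4, Mul(-1, Mul(-6, -8))) = Add(4, Mul(-1, 48)) = Add(4, -48) = -44)
C = Rational(1, 6) (C = Mul(2, Add(Mul(Rational(3, 2), Pow(-9, -1)), Mul(Mul(-1, -1), Pow(4, -1)))) = Mul(2, Add(Mul(Rational(3, 2), Rational(-1, 9)), Mul(1, Rational(1, 4)))) = Mul(2, Add(Rational(-1, 6), Rational(1, 4))) = Mul(2, Rational(1, 12)) = Rational(1, 6) ≈ 0.16667)
Mul(Y, C) = Mul(-44, Rational(1, 6)) = Rational(-22, 3)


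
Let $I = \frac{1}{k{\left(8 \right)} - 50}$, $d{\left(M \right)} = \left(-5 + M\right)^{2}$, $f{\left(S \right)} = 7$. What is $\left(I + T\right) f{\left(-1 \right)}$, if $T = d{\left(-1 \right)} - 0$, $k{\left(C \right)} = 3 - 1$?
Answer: $\frac{12089}{48} \approx 251.85$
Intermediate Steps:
$k{\left(C \right)} = 2$ ($k{\left(C \right)} = 3 - 1 = 2$)
$T = 36$ ($T = \left(-5 - 1\right)^{2} - 0 = \left(-6\right)^{2} + 0 = 36 + 0 = 36$)
$I = - \frac{1}{48}$ ($I = \frac{1}{2 - 50} = \frac{1}{-48} = - \frac{1}{48} \approx -0.020833$)
$\left(I + T\right) f{\left(-1 \right)} = \left(- \frac{1}{48} + 36\right) 7 = \frac{1727}{48} \cdot 7 = \frac{12089}{48}$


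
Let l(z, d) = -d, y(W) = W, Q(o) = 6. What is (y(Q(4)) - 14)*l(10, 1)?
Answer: 8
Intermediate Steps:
(y(Q(4)) - 14)*l(10, 1) = (6 - 14)*(-1*1) = -8*(-1) = 8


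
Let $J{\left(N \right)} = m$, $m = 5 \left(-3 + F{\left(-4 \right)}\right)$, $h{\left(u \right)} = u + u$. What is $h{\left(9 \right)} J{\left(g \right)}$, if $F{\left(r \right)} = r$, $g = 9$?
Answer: $-630$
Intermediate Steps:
$h{\left(u \right)} = 2 u$
$m = -35$ ($m = 5 \left(-3 - 4\right) = 5 \left(-7\right) = -35$)
$J{\left(N \right)} = -35$
$h{\left(9 \right)} J{\left(g \right)} = 2 \cdot 9 \left(-35\right) = 18 \left(-35\right) = -630$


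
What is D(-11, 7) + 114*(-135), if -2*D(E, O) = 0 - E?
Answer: -30791/2 ≈ -15396.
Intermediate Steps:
D(E, O) = E/2 (D(E, O) = -(0 - E)/2 = -(-1)*E/2 = E/2)
D(-11, 7) + 114*(-135) = (1/2)*(-11) + 114*(-135) = -11/2 - 15390 = -30791/2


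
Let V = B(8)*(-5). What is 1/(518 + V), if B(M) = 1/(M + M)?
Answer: 16/8283 ≈ 0.0019317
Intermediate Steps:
B(M) = 1/(2*M)
V = -5/16 (V = ((½)/8)*(-5) = ((½)*(⅛))*(-5) = (1/16)*(-5) = -5/16 ≈ -0.31250)
1/(518 + V) = 1/(518 - 5/16) = 1/(8283/16) = 16/8283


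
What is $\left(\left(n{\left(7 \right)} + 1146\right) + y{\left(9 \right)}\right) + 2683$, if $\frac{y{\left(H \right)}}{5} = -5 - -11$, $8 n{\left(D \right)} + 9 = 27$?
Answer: $\frac{15445}{4} \approx 3861.3$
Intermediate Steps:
$n{\left(D \right)} = \frac{9}{4}$ ($n{\left(D \right)} = - \frac{9}{8} + \frac{1}{8} \cdot 27 = - \frac{9}{8} + \frac{27}{8} = \frac{9}{4}$)
$y{\left(H \right)} = 30$ ($y{\left(H \right)} = 5 \left(-5 - -11\right) = 5 \left(-5 + 11\right) = 5 \cdot 6 = 30$)
$\left(\left(n{\left(7 \right)} + 1146\right) + y{\left(9 \right)}\right) + 2683 = \left(\left(\frac{9}{4} + 1146\right) + 30\right) + 2683 = \left(\frac{4593}{4} + 30\right) + 2683 = \frac{4713}{4} + 2683 = \frac{15445}{4}$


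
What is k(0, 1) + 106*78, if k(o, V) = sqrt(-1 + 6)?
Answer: 8268 + sqrt(5) ≈ 8270.2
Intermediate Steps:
k(o, V) = sqrt(5)
k(0, 1) + 106*78 = sqrt(5) + 106*78 = sqrt(5) + 8268 = 8268 + sqrt(5)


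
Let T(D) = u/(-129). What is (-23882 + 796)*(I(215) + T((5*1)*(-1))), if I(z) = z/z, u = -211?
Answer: -7849240/129 ≈ -60847.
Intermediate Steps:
I(z) = 1
T(D) = 211/129 (T(D) = -211/(-129) = -211*(-1/129) = 211/129)
(-23882 + 796)*(I(215) + T((5*1)*(-1))) = (-23882 + 796)*(1 + 211/129) = -23086*340/129 = -7849240/129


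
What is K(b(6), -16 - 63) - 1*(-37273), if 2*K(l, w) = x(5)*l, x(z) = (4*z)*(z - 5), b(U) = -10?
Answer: 37273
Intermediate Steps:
x(z) = 4*z*(-5 + z) (x(z) = (4*z)*(-5 + z) = 4*z*(-5 + z))
K(l, w) = 0 (K(l, w) = ((4*5*(-5 + 5))*l)/2 = ((4*5*0)*l)/2 = (0*l)/2 = (1/2)*0 = 0)
K(b(6), -16 - 63) - 1*(-37273) = 0 - 1*(-37273) = 0 + 37273 = 37273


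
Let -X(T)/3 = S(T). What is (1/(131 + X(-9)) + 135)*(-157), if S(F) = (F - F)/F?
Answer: -2776702/131 ≈ -21196.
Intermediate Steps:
S(F) = 0 (S(F) = 0/F = 0)
X(T) = 0 (X(T) = -3*0 = 0)
(1/(131 + X(-9)) + 135)*(-157) = (1/(131 + 0) + 135)*(-157) = (1/131 + 135)*(-157) = (17686/131)*(-157) = -2776702/131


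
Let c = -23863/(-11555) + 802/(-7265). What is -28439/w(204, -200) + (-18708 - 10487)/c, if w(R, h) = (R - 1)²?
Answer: -20200224059092288/1352459476053 ≈ -14936.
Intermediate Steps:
w(R, h) = (-1 + R)²
c = 32819517/16789415 (c = -23863*(-1/11555) + 802*(-1/7265) = 23863/11555 - 802/7265 = 32819517/16789415 ≈ 1.9548)
-28439/w(204, -200) + (-18708 - 10487)/c = -28439/(-1 + 204)² + (-18708 - 10487)/(32819517/16789415) = -28439/(203²) - 29195*16789415/32819517 = -28439/41209 - 490166970925/32819517 = -20200224059092288/1352459476053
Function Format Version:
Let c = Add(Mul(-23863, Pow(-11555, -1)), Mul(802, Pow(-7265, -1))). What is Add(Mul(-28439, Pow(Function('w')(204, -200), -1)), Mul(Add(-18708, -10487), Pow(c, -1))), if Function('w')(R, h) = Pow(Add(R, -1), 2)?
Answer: Rational(-20200224059092288, 1352459476053) ≈ -14936.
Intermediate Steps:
Function('w')(R, h) = Pow(Add(-1, R), 2)
c = Rational(32819517, 16789415) (c = Add(Mul(-23863, Rational(-1, 11555)), Mul(802, Rational(-1, 7265))) = Add(Rational(23863, 11555), Rational(-802, 7265)) = Rational(32819517, 16789415) ≈ 1.9548)
Add(Mul(-28439, Pow(Function('w')(204, -200), -1)), Mul(Add(-18708, -10487), Pow(c, -1))) = Add(Mul(-28439, Pow(Pow(Add(-1, 204), 2), -1)), Mul(Add(-18708, -10487), Pow(Rational(32819517, 16789415), -1))) = Add(Mul(-28439, Pow(Pow(203, 2), -1)), Mul(-29195, Rational(16789415, 32819517))) = Add(Mul(-28439, Pow(41209, -1)), Rational(-490166970925, 32819517)) = Add(Mul(-28439, Rational(1, 41209)), Rational(-490166970925, 32819517)) = Add(Rational(-28439, 41209), Rational(-490166970925, 32819517)) = Rational(-20200224059092288, 1352459476053)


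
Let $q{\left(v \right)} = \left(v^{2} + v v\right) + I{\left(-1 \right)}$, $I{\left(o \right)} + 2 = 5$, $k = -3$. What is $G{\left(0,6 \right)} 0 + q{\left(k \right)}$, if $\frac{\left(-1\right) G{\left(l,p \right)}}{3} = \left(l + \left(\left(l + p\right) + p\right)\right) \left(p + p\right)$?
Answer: $21$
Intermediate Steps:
$I{\left(o \right)} = 3$ ($I{\left(o \right)} = -2 + 5 = 3$)
$q{\left(v \right)} = 3 + 2 v^{2}$ ($q{\left(v \right)} = \left(v^{2} + v v\right) + 3 = \left(v^{2} + v^{2}\right) + 3 = 2 v^{2} + 3 = 3 + 2 v^{2}$)
$G{\left(l,p \right)} = - 6 p \left(2 l + 2 p\right)$ ($G{\left(l,p \right)} = - 3 \left(l + \left(\left(l + p\right) + p\right)\right) \left(p + p\right) = - 3 \left(l + \left(l + 2 p\right)\right) 2 p = - 3 \left(2 l + 2 p\right) 2 p = - 3 \cdot 2 p \left(2 l + 2 p\right) = - 6 p \left(2 l + 2 p\right)$)
$G{\left(0,6 \right)} 0 + q{\left(k \right)} = \left(-12\right) 6 \left(0 + 6\right) 0 + \left(3 + 2 \left(-3\right)^{2}\right) = \left(-12\right) 6 \cdot 6 \cdot 0 + \left(3 + 2 \cdot 9\right) = \left(-432\right) 0 + \left(3 + 18\right) = 0 + 21 = 21$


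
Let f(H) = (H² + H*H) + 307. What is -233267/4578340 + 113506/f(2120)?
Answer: -1577192962529/41155188142380 ≈ -0.038323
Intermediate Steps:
f(H) = 307 + 2*H² (f(H) = (H² + H²) + 307 = 2*H² + 307 = 307 + 2*H²)
-233267/4578340 + 113506/f(2120) = -233267/4578340 + 113506/(307 + 2*2120²) = -233267*1/4578340 + 113506/(307 + 2*4494400) = -233267/4578340 + 113506/(307 + 8988800) = -233267/4578340 + 113506/8989107 = -1577192962529/41155188142380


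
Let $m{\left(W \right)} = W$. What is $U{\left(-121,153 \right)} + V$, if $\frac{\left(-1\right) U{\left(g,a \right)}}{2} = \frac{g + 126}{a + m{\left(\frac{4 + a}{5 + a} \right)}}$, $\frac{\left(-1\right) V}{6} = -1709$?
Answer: $\frac{249488494}{24331} \approx 10254.0$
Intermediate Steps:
$V = 10254$ ($V = \left(-6\right) \left(-1709\right) = 10254$)
$U{\left(g,a \right)} = - \frac{2 \left(126 + g\right)}{a + \frac{4 + a}{5 + a}}$ ($U{\left(g,a \right)} = - 2 \frac{g + 126}{a + \frac{4 + a}{5 + a}} = - 2 \frac{126 + g}{a + \frac{4 + a}{5 + a}} = - \frac{2 \left(126 + g\right)}{a + \frac{4 + a}{5 + a}}$)
$U{\left(-121,153 \right)} + V = - \frac{2 \left(5 + 153\right) \left(126 - 121\right)}{4 + 153 + 153 \left(5 + 153\right)} + 10254 = \left(-2\right) \frac{1}{4 + 153 + 153 \cdot 158} \cdot 158 \cdot 5 + 10254 = \left(-2\right) \frac{1}{4 + 153 + 24174} \cdot 158 \cdot 5 + 10254 = \left(-2\right) \frac{1}{24331} \cdot 158 \cdot 5 + 10254 = - \frac{1580}{24331} + 10254 = \frac{249488494}{24331}$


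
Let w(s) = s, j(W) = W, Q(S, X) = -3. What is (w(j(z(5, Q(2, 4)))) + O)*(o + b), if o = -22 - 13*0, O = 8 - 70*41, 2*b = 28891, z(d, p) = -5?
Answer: -82704349/2 ≈ -4.1352e+7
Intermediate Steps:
b = 28891/2 (b = (½)*28891 = 28891/2 ≈ 14446.)
O = -2862 (O = 8 - 2870 = -2862)
o = -22 (o = -22 + 0 = -22)
(w(j(z(5, Q(2, 4)))) + O)*(o + b) = (-5 - 2862)*(-22 + 28891/2) = -2867*28847/2 = -82704349/2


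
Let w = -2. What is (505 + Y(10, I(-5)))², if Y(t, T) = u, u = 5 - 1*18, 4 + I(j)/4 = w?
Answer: 242064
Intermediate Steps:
I(j) = -24 (I(j) = -16 + 4*(-2) = -16 - 8 = -24)
u = -13 (u = 5 - 18 = -13)
Y(t, T) = -13
(505 + Y(10, I(-5)))² = (505 - 13)² = 492² = 242064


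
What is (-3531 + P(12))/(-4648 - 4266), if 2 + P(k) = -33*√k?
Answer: 3533/8914 + 33*√3/4457 ≈ 0.40917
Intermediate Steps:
P(k) = -2 - 33*√k
(-3531 + P(12))/(-4648 - 4266) = (-3531 + (-2 - 66*√3))/(-4648 - 4266) = (-3531 + (-2 - 66*√3))/(-8914) = (-3531 + (-2 - 66*√3))*(-1/8914) = (-3533 - 66*√3)*(-1/8914) = 3533/8914 + 33*√3/4457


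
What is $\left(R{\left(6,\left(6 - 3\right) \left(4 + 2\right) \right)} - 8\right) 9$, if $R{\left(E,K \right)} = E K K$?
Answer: $17424$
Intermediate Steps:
$R{\left(E,K \right)} = E K^{2}$
$\left(R{\left(6,\left(6 - 3\right) \left(4 + 2\right) \right)} - 8\right) 9 = \left(6 \left(\left(6 - 3\right) \left(4 + 2\right)\right)^{2} - 8\right) 9 = \left(6 \left(3 \cdot 6\right)^{2} - 8\right) 9 = \left(6 \cdot 18^{2} - 8\right) 9 = \left(6 \cdot 324 - 8\right) 9 = \left(1944 - 8\right) 9 = 1936 \cdot 9 = 17424$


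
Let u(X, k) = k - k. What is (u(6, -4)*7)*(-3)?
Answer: 0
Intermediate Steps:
u(X, k) = 0
(u(6, -4)*7)*(-3) = (0*7)*(-3) = 0*(-3) = 0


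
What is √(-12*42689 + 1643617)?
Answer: √1131349 ≈ 1063.6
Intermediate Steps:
√(-12*42689 + 1643617) = √(-512268 + 1643617) = √1131349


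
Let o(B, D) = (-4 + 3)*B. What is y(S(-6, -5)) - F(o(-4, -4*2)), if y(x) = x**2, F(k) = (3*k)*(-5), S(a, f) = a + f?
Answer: 181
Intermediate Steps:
o(B, D) = -B
F(k) = -15*k
y(S(-6, -5)) - F(o(-4, -4*2)) = (-6 - 5)**2 - (-15)*(-1*(-4)) = (-11)**2 - (-15)*4 = 121 - 1*(-60) = 121 + 60 = 181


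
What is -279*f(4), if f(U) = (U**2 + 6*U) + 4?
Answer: -12276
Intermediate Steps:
f(U) = 4 + U**2 + 6*U
-279*f(4) = -279*(4 + 4**2 + 6*4) = -279*(4 + 16 + 24) = -279*44 = -12276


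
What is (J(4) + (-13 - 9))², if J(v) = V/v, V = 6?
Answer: 1681/4 ≈ 420.25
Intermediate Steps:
J(v) = 6/v
(J(4) + (-13 - 9))² = (6/4 + (-13 - 9))² = (6*(¼) - 22)² = (3/2 - 22)² = (-41/2)² = 1681/4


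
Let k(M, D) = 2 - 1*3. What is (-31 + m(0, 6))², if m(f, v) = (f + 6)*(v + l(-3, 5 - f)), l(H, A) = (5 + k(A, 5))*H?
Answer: 4489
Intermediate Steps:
k(M, D) = -1 (k(M, D) = 2 - 3 = -1)
l(H, A) = 4*H (l(H, A) = (5 - 1)*H = 4*H)
m(f, v) = (-12 + v)*(6 + f) (m(f, v) = (f + 6)*(v + 4*(-3)) = (6 + f)*(v - 12) = (6 + f)*(-12 + v) = (-12 + v)*(6 + f))
(-31 + m(0, 6))² = (-31 + (-72 - 12*0 + 6*6 + 0*6))² = (-31 + (-72 + 0 + 36 + 0))² = (-31 - 36)² = (-67)² = 4489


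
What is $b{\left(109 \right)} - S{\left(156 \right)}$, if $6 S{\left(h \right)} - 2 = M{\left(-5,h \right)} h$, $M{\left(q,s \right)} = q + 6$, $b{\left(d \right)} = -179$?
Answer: $- \frac{616}{3} \approx -205.33$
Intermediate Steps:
$M{\left(q,s \right)} = 6 + q$
$S{\left(h \right)} = \frac{1}{3} + \frac{h}{6}$ ($S{\left(h \right)} = \frac{1}{3} + \frac{\left(6 - 5\right) h}{6} = \frac{1}{3} + \frac{1 h}{6} = \frac{1}{3} + \frac{h}{6}$)
$b{\left(109 \right)} - S{\left(156 \right)} = -179 - \left(\frac{1}{3} + \frac{1}{6} \cdot 156\right) = -179 - \left(\frac{1}{3} + 26\right) = -179 - \frac{79}{3} = - \frac{616}{3}$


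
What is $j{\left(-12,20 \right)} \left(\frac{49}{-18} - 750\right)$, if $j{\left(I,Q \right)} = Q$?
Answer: $- \frac{135490}{9} \approx -15054.0$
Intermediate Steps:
$j{\left(-12,20 \right)} \left(\frac{49}{-18} - 750\right) = 20 \left(\frac{49}{-18} - 750\right) = 20 \left(49 \left(- \frac{1}{18}\right) - 750\right) = 20 \left(- \frac{49}{18} - 750\right) = 20 \left(- \frac{13549}{18}\right) = - \frac{135490}{9}$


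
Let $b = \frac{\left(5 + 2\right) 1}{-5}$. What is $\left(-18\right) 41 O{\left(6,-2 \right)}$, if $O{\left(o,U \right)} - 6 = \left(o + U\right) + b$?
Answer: $- \frac{31734}{5} \approx -6346.8$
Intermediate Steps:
$b = - \frac{7}{5}$ ($b = 7 \cdot 1 \left(- \frac{1}{5}\right) = 7 \left(- \frac{1}{5}\right) = - \frac{7}{5} \approx -1.4$)
$O{\left(o,U \right)} = \frac{23}{5} + U + o$ ($O{\left(o,U \right)} = 6 - \left(\frac{7}{5} - U - o\right) = 6 + \left(- \frac{7}{5} + U + o\right) = \frac{23}{5} + U + o$)
$\left(-18\right) 41 O{\left(6,-2 \right)} = \left(-18\right) 41 \left(\frac{23}{5} - 2 + 6\right) = \left(-738\right) \frac{43}{5} = - \frac{31734}{5}$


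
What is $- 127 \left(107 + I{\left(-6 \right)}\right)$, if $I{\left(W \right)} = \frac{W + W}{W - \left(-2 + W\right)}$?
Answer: $-12827$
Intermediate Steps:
$I{\left(W \right)} = W$ ($I{\left(W \right)} = \frac{2 W}{2} = 2 W \frac{1}{2} = W$)
$- 127 \left(107 + I{\left(-6 \right)}\right) = - 127 \left(107 - 6\right) = \left(-127\right) 101 = -12827$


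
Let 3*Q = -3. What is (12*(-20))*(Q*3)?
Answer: 720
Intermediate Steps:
Q = -1 (Q = (1/3)*(-3) = -1)
(12*(-20))*(Q*3) = (12*(-20))*(-1*3) = -240*(-3) = 720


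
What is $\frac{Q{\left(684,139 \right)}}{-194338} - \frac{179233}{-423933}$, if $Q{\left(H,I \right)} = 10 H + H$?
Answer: $\frac{15821055431}{41193145677} \approx 0.38407$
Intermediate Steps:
$Q{\left(H,I \right)} = 11 H$
$\frac{Q{\left(684,139 \right)}}{-194338} - \frac{179233}{-423933} = \frac{11 \cdot 684}{-194338} - \frac{179233}{-423933} = 7524 \left(- \frac{1}{194338}\right) - - \frac{179233}{423933} = - \frac{3762}{97169} + \frac{179233}{423933} = \frac{15821055431}{41193145677}$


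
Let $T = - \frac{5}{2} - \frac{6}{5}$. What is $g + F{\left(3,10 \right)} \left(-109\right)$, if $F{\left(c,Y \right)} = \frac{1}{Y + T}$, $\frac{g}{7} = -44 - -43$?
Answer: $- \frac{1531}{63} \approx -24.302$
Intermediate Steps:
$g = -7$ ($g = 7 \left(-44 - -43\right) = 7 \left(-44 + 43\right) = 7 \left(-1\right) = -7$)
$T = - \frac{37}{10}$ ($T = \left(-5\right) \frac{1}{2} - \frac{6}{5} = - \frac{5}{2} - \frac{6}{5} = - \frac{37}{10} \approx -3.7$)
$F{\left(c,Y \right)} = \frac{1}{- \frac{37}{10} + Y}$ ($F{\left(c,Y \right)} = \frac{1}{Y - \frac{37}{10}} = \frac{1}{- \frac{37}{10} + Y}$)
$g + F{\left(3,10 \right)} \left(-109\right) = -7 + \frac{10}{-37 + 10 \cdot 10} \left(-109\right) = -7 + \frac{10}{-37 + 100} \left(-109\right) = -7 + \frac{10}{63} \left(-109\right) = -7 - \frac{1090}{63} = - \frac{1531}{63}$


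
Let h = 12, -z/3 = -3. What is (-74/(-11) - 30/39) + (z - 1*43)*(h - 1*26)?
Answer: 68920/143 ≈ 481.96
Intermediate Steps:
z = 9 (z = -3*(-3) = 9)
(-74/(-11) - 30/39) + (z - 1*43)*(h - 1*26) = (-74/(-11) - 30/39) + (9 - 1*43)*(12 - 1*26) = (-74*(-1/11) - 30*1/39) + (9 - 43)*(12 - 26) = (74/11 - 10/13) - 34*(-14) = 852/143 + 476 = 68920/143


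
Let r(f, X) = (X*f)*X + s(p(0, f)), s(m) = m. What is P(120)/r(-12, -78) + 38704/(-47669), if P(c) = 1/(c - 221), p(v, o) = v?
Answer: -285395817163/351502053552 ≈ -0.81193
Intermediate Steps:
r(f, X) = f*X² (r(f, X) = (X*f)*X + 0 = f*X² + 0 = f*X²)
P(c) = 1/(-221 + c)
P(120)/r(-12, -78) + 38704/(-47669) = 1/((-221 + 120)*((-12*(-78)²))) + 38704/(-47669) = 1/((-101)*((-12*6084))) + 38704*(-1/47669) = -1/101/(-73008) - 38704/47669 = -1/101*(-1/73008) - 38704/47669 = 1/7373808 - 38704/47669 = -285395817163/351502053552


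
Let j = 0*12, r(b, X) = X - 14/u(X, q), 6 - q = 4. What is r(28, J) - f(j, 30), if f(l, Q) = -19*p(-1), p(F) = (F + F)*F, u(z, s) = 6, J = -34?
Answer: 5/3 ≈ 1.6667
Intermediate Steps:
q = 2 (q = 6 - 1*4 = 6 - 4 = 2)
p(F) = 2*F² (p(F) = (2*F)*F = 2*F²)
r(b, X) = -7/3 + X (r(b, X) = X - 14/6 = X - 1*7/3 = X - 7/3 = -7/3 + X)
j = 0
f(l, Q) = -38 (f(l, Q) = -38*(-1)² = -38)
r(28, J) - f(j, 30) = (-7/3 - 34) - 1*(-38) = -109/3 + 38 = 5/3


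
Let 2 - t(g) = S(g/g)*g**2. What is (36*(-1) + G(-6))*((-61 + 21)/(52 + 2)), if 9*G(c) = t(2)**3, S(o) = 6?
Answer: 219440/243 ≈ 903.04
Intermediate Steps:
t(g) = 2 - 6*g**2
G(c) = -10648/9 (G(c) = (2 - 6*2**2)**3/9 = (2 - 6*4)**3/9 = (2 - 24)**3/9 = (1/9)*(-22)**3 = (1/9)*(-10648) = -10648/9)
(36*(-1) + G(-6))*((-61 + 21)/(52 + 2)) = (36*(-1) - 10648/9)*((-61 + 21)/(52 + 2)) = (-36 - 10648/9)*(-40/54) = -(-438880)/(9*54) = -10972/9*(-20/27) = 219440/243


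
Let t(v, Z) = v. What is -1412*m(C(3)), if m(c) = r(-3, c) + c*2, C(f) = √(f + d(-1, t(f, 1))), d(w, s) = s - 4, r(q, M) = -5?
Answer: 7060 - 2824*√2 ≈ 3066.3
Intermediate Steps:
d(w, s) = -4 + s
C(f) = √(-4 + 2*f) (C(f) = √(f + (-4 + f)) = √(-4 + 2*f))
m(c) = -5 + 2*c (m(c) = -5 + c*2 = -5 + 2*c)
-1412*m(C(3)) = -1412*(-5 + 2*√(-4 + 2*3)) = -1412*(-5 + 2*√(-4 + 6)) = -1412*(-5 + 2*√2) = 7060 - 2824*√2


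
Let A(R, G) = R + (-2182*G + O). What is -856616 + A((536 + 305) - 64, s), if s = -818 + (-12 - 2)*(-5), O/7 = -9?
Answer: 776234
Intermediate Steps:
O = -63 (O = 7*(-9) = -63)
s = -748 (s = -818 - 14*(-5) = -818 + 70 = -748)
A(R, G) = -63 + R - 2182*G (A(R, G) = R + (-2182*G - 63) = R + (-63 - 2182*G) = -63 + R - 2182*G)
-856616 + A((536 + 305) - 64, s) = -856616 + (-63 + ((536 + 305) - 64) - 2182*(-748)) = -856616 + (-63 + (841 - 64) + 1632136) = -856616 + (-63 + 777 + 1632136) = -856616 + 1632850 = 776234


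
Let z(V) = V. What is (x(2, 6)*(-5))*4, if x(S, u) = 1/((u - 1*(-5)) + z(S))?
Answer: -20/13 ≈ -1.5385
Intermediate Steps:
x(S, u) = 1/(5 + S + u) (x(S, u) = 1/((u - 1*(-5)) + S) = 1/((u + 5) + S) = 1/((5 + u) + S) = 1/(5 + S + u))
(x(2, 6)*(-5))*4 = (-5/(5 + 2 + 6))*4 = (-5/13)*4 = ((1/13)*(-5))*4 = -5/13*4 = -20/13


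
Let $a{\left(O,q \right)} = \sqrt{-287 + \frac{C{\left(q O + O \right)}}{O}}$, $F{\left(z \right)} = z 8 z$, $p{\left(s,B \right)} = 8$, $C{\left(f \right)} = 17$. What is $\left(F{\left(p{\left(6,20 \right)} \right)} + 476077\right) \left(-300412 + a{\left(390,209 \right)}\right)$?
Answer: $-143173054668 + \frac{158863 i \sqrt{43646070}}{130} \approx -1.4317 \cdot 10^{11} + 8.0733 \cdot 10^{6} i$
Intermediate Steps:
$F{\left(z \right)} = 8 z^{2}$ ($F{\left(z \right)} = 8 z z = 8 z^{2}$)
$a{\left(O,q \right)} = \sqrt{-287 + \frac{17}{O}}$
$\left(F{\left(p{\left(6,20 \right)} \right)} + 476077\right) \left(-300412 + a{\left(390,209 \right)}\right) = \left(8 \cdot 8^{2} + 476077\right) \left(-300412 + \sqrt{-287 + \frac{17}{390}}\right) = \left(8 \cdot 64 + 476077\right) \left(-300412 + \sqrt{-287 + 17 \cdot \frac{1}{390}}\right) = \left(512 + 476077\right) \left(-300412 + \sqrt{-287 + \frac{17}{390}}\right) = 476589 \left(-300412 + \sqrt{- \frac{111913}{390}}\right) = 476589 \left(-300412 + \frac{i \sqrt{43646070}}{390}\right) = -143173054668 + \frac{158863 i \sqrt{43646070}}{130}$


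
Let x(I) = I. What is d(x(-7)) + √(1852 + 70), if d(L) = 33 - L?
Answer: 40 + 31*√2 ≈ 83.841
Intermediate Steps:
d(x(-7)) + √(1852 + 70) = (33 - 1*(-7)) + √(1852 + 70) = (33 + 7) + √1922 = 40 + 31*√2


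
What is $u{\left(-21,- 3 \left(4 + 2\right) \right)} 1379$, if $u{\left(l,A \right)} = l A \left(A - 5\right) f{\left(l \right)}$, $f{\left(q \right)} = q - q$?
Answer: $0$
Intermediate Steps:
$f{\left(q \right)} = 0$
$u{\left(l,A \right)} = 0$ ($u{\left(l,A \right)} = l A \left(A - 5\right) 0 = A l \left(-5 + A\right) 0 = A l 0 = 0$)
$u{\left(-21,- 3 \left(4 + 2\right) \right)} 1379 = 0 \cdot 1379 = 0$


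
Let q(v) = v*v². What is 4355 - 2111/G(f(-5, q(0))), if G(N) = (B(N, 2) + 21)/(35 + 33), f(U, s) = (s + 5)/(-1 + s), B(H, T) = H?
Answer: -18467/4 ≈ -4616.8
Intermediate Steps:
q(v) = v³
f(U, s) = (5 + s)/(-1 + s)
G(N) = 21/68 + N/68 (G(N) = (N + 21)/(35 + 33) = (21 + N)/68 = (21 + N)*(1/68) = 21/68 + N/68)
4355 - 2111/G(f(-5, q(0))) = 4355 - 2111/(21/68 + ((5 + 0³)/(-1 + 0³))/68) = 4355 - 2111/(21/68 + ((5 + 0)/(-1 + 0))/68) = 4355 - 2111/(21/68 + (5/(-1))/68) = 4355 - 2111/(21/68 + (-1*5)/68) = 4355 - 2111/(21/68 + (1/68)*(-5)) = 4355 - 2111/(21/68 - 5/68) = 4355 - 2111/4/17 = 4355 - 2111*17/4 = 4355 - 1*35887/4 = 4355 - 35887/4 = -18467/4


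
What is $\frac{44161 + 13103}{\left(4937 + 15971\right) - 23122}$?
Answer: $- \frac{9544}{369} \approx -25.865$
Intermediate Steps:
$\frac{44161 + 13103}{\left(4937 + 15971\right) - 23122} = \frac{57264}{20908 - 23122} = \frac{57264}{-2214} = 57264 \left(- \frac{1}{2214}\right) = - \frac{9544}{369}$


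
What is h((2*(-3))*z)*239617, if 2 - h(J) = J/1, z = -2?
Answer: -2396170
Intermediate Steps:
h(J) = 2 - J (h(J) = 2 - J/1 = 2 - J)
h((2*(-3))*z)*239617 = (2 - 2*(-3)*(-2))*239617 = (2 - (-6)*(-2))*239617 = (2 - 1*12)*239617 = (2 - 12)*239617 = -10*239617 = -2396170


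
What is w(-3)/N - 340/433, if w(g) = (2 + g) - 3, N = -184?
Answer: -15207/19918 ≈ -0.76348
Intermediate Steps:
w(g) = -1 + g
w(-3)/N - 340/433 = (-1 - 3)/(-184) - 340/433 = -4*(-1/184) - 340*1/433 = 1/46 - 340/433 = -15207/19918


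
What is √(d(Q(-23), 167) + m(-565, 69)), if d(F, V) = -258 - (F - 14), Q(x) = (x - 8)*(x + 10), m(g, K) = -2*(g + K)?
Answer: √345 ≈ 18.574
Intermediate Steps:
m(g, K) = -2*K - 2*g (m(g, K) = -2*(K + g) = -2*K - 2*g)
Q(x) = (-8 + x)*(10 + x)
d(F, V) = -244 - F (d(F, V) = -258 - (-14 + F) = -258 + (14 - F) = -244 - F)
√(d(Q(-23), 167) + m(-565, 69)) = √((-244 - (-80 + (-23)² + 2*(-23))) + (-2*69 - 2*(-565))) = √((-244 - (-80 + 529 - 46)) + (-138 + 1130)) = √((-244 - 1*403) + 992) = √((-244 - 403) + 992) = √(-647 + 992) = √345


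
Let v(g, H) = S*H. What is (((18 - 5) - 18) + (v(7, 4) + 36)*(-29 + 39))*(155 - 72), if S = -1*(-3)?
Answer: 39425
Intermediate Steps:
S = 3
v(g, H) = 3*H
(((18 - 5) - 18) + (v(7, 4) + 36)*(-29 + 39))*(155 - 72) = (((18 - 5) - 18) + (3*4 + 36)*(-29 + 39))*(155 - 72) = ((13 - 18) + (12 + 36)*10)*83 = (-5 + 48*10)*83 = (-5 + 480)*83 = 475*83 = 39425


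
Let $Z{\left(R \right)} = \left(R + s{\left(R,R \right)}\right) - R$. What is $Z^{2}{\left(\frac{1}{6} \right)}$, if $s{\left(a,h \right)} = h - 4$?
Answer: $\frac{529}{36} \approx 14.694$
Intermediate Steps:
$s{\left(a,h \right)} = -4 + h$
$Z{\left(R \right)} = -4 + R$ ($Z{\left(R \right)} = \left(R + \left(-4 + R\right)\right) - R = \left(-4 + 2 R\right) - R = -4 + R$)
$Z^{2}{\left(\frac{1}{6} \right)} = \left(-4 + \frac{1}{6}\right)^{2} = \left(- \frac{23}{6}\right)^{2} = \frac{529}{36}$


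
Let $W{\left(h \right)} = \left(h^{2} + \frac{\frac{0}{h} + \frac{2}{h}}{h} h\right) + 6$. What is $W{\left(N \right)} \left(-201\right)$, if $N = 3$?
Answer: $-3149$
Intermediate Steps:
$W{\left(h \right)} = 6 + h^{2} + \frac{2}{h}$ ($W{\left(h \right)} = \left(h^{2} + \frac{0 + \frac{2}{h}}{h} h\right) + 6 = \left(h^{2} + \frac{2 \frac{1}{h}}{h} h\right) + 6 = \left(h^{2} + \frac{2}{h^{2}} h\right) + 6 = \left(h^{2} + \frac{2}{h}\right) + 6 = 6 + h^{2} + \frac{2}{h}$)
$W{\left(N \right)} \left(-201\right) = \left(6 + 3^{2} + \frac{2}{3}\right) \left(-201\right) = \left(6 + 9 + 2 \cdot \frac{1}{3}\right) \left(-201\right) = \left(6 + 9 + \frac{2}{3}\right) \left(-201\right) = \frac{47}{3} \left(-201\right) = -3149$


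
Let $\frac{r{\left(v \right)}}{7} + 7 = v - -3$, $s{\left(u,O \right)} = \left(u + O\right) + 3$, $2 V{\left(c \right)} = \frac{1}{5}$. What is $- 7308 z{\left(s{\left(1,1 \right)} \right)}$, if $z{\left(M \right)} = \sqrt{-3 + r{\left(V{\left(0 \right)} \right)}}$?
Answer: $- \frac{3654 i \sqrt{3030}}{5} \approx - 40227.0 i$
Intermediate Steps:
$V{\left(c \right)} = \frac{1}{10}$ ($V{\left(c \right)} = \frac{1}{2 \cdot 5} = \frac{1}{2} \cdot \frac{1}{5} = \frac{1}{10}$)
$s{\left(u,O \right)} = 3 + O + u$ ($s{\left(u,O \right)} = \left(O + u\right) + 3 = 3 + O + u$)
$r{\left(v \right)} = -28 + 7 v$ ($r{\left(v \right)} = -49 + 7 \left(v - -3\right) = -49 + 7 \left(v + 3\right) = -49 + 7 \left(3 + v\right) = -49 + \left(21 + 7 v\right) = -28 + 7 v$)
$z{\left(M \right)} = \frac{i \sqrt{3030}}{10}$ ($z{\left(M \right)} = \sqrt{-3 + \left(-28 + 7 \cdot \frac{1}{10}\right)} = \sqrt{-3 + \left(-28 + \frac{7}{10}\right)} = \sqrt{-3 - \frac{273}{10}} = \sqrt{- \frac{303}{10}} = \frac{i \sqrt{3030}}{10}$)
$- 7308 z{\left(s{\left(1,1 \right)} \right)} = - 7308 \frac{i \sqrt{3030}}{10} = - \frac{3654 i \sqrt{3030}}{5}$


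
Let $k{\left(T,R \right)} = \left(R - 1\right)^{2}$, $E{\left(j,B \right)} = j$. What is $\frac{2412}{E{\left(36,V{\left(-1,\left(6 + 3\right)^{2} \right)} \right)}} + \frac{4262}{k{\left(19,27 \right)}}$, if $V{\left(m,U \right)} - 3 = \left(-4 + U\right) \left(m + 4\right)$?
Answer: $\frac{24777}{338} \approx 73.305$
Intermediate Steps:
$V{\left(m,U \right)} = 3 + \left(-4 + U\right) \left(4 + m\right)$ ($V{\left(m,U \right)} = 3 + \left(-4 + U\right) \left(m + 4\right) = 3 + \left(-4 + U\right) \left(4 + m\right)$)
$k{\left(T,R \right)} = \left(-1 + R\right)^{2}$
$\frac{2412}{E{\left(36,V{\left(-1,\left(6 + 3\right)^{2} \right)} \right)}} + \frac{4262}{k{\left(19,27 \right)}} = \frac{2412}{36} + \frac{4262}{\left(-1 + 27\right)^{2}} = 2412 \cdot \frac{1}{36} + \frac{4262}{26^{2}} = 67 + \frac{4262}{676} = 67 + 4262 \cdot \frac{1}{676} = 67 + \frac{2131}{338} = \frac{24777}{338}$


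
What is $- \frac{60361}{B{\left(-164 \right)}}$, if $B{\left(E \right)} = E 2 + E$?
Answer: $\frac{60361}{492} \approx 122.68$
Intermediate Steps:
$B{\left(E \right)} = 3 E$ ($B{\left(E \right)} = 2 E + E = 3 E$)
$- \frac{60361}{B{\left(-164 \right)}} = - \frac{60361}{3 \left(-164\right)} = - \frac{60361}{-492} = \left(-60361\right) \left(- \frac{1}{492}\right) = \frac{60361}{492}$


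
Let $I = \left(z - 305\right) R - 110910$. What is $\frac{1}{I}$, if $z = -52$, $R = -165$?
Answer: $- \frac{1}{52005} \approx -1.9229 \cdot 10^{-5}$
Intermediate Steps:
$I = -52005$ ($I = \left(-52 - 305\right) \left(-165\right) - 110910 = \left(-357\right) \left(-165\right) - 110910 = 58905 - 110910 = -52005$)
$\frac{1}{I} = \frac{1}{-52005} = - \frac{1}{52005}$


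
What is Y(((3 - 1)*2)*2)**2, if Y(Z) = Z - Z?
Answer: 0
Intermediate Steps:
Y(Z) = 0
Y(((3 - 1)*2)*2)**2 = 0**2 = 0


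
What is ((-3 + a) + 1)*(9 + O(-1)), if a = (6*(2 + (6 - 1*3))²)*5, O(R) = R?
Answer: 5984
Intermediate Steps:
a = 750 (a = (6*(2 + (6 - 3))²)*5 = (6*(2 + 3)²)*5 = (6*5²)*5 = (6*25)*5 = 150*5 = 750)
((-3 + a) + 1)*(9 + O(-1)) = ((-3 + 750) + 1)*(9 - 1) = (747 + 1)*8 = 748*8 = 5984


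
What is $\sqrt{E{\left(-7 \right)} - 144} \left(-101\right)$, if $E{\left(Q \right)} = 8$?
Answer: $- 202 i \sqrt{34} \approx - 1177.9 i$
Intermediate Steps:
$\sqrt{E{\left(-7 \right)} - 144} \left(-101\right) = \sqrt{8 - 144} \left(-101\right) = \sqrt{-136} \left(-101\right) = 2 i \sqrt{34} \left(-101\right) = - 202 i \sqrt{34}$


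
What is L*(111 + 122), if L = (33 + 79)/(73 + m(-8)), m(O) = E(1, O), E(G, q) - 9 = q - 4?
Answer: 1864/5 ≈ 372.80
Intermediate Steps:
E(G, q) = 5 + q (E(G, q) = 9 + (q - 4) = 9 + (-4 + q) = 5 + q)
m(O) = 5 + O
L = 8/5 (L = (33 + 79)/(73 + (5 - 8)) = 112/(73 - 3) = 112/70 = 112*(1/70) = 8/5 ≈ 1.6000)
L*(111 + 122) = 8*(111 + 122)/5 = (8/5)*233 = 1864/5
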